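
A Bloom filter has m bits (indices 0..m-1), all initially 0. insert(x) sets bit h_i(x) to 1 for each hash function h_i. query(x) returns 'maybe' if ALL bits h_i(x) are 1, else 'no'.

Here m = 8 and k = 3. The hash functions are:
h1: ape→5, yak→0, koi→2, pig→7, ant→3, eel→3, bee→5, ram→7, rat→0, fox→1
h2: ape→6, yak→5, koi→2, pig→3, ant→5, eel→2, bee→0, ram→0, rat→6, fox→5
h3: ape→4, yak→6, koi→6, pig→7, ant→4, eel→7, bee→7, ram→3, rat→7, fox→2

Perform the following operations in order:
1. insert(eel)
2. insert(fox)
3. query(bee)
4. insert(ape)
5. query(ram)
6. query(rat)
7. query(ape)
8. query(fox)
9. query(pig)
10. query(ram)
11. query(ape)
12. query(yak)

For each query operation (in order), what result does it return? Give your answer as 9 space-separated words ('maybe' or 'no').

Answer: no no no maybe maybe maybe no maybe no

Derivation:
Start: bits=00000000
Op 1: insert eel -> sets bits 2 3 7 -> bits=00110001
Op 2: insert fox -> sets bits 1 2 5 -> bits=01110101
Op 3: query bee -> checks bit0=0, bit5=1, bit7=1 (has a 0) -> no
Op 4: insert ape -> sets bits 4 5 6 -> bits=01111111
Op 5: query ram -> checks bit0=0, bit3=1, bit7=1 (has a 0) -> no
Op 6: query rat -> checks bit0=0, bit6=1, bit7=1 (has a 0) -> no
Op 7: query ape -> checks bit4=1, bit5=1, bit6=1 (all 1) -> maybe
Op 8: query fox -> checks bit1=1, bit2=1, bit5=1 (all 1) -> maybe
Op 9: query pig -> checks bit3=1, bit7=1 (all 1) -> maybe
Op 10: query ram -> checks bit0=0, bit3=1, bit7=1 (has a 0) -> no
Op 11: query ape -> checks bit4=1, bit5=1, bit6=1 (all 1) -> maybe
Op 12: query yak -> checks bit0=0, bit5=1, bit6=1 (has a 0) -> no
Query results in order: no no no maybe maybe maybe no maybe no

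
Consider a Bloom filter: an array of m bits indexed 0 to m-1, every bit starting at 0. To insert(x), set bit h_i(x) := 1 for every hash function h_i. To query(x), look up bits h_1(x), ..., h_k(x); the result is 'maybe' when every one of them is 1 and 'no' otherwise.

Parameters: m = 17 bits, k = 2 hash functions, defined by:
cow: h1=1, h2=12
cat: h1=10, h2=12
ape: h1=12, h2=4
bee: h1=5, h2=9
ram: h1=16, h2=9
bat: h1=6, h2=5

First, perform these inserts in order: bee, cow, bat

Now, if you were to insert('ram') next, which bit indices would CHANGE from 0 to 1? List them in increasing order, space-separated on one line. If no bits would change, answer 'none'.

Answer: 16

Derivation:
Start: bits=00000000000000000
After insert 'bee': sets bits 5 9 -> bits=00000100010000000
After insert 'cow': sets bits 1 12 -> bits=01000100010010000
After insert 'bat': sets bits 5 6 -> bits=01000110010010000
insert 'ram' would touch bits 9 16; currently bit9=1, bit16=0
Bits that are 0 among those (would change 0->1): 16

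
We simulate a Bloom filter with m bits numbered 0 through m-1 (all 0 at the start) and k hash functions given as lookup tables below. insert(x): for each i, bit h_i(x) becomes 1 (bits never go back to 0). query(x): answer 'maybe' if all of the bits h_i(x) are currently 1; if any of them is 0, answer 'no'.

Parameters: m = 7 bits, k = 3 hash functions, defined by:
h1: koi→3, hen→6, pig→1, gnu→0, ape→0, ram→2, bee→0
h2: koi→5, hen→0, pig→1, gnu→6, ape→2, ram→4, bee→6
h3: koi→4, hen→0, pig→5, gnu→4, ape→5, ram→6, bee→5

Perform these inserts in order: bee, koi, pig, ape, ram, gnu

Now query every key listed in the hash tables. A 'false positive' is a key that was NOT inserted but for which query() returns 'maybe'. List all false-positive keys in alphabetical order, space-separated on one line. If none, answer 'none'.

Answer: hen

Derivation:
Start: bits=0000000
After insert 'bee': sets bits 0 5 6 -> bits=1000011
After insert 'koi': sets bits 3 4 5 -> bits=1001111
After insert 'pig': sets bits 1 5 -> bits=1101111
After insert 'ape': sets bits 0 2 5 -> bits=1111111
After insert 'ram': sets bits 2 4 6 -> bits=1111111
After insert 'gnu': sets bits 0 4 6 -> bits=1111111
Not inserted: hen — query each against bits=1111111:
query hen: checks bit0=1, bit6=1 (all 1) -> maybe => FALSE POSITIVE
False positives (alphabetical): hen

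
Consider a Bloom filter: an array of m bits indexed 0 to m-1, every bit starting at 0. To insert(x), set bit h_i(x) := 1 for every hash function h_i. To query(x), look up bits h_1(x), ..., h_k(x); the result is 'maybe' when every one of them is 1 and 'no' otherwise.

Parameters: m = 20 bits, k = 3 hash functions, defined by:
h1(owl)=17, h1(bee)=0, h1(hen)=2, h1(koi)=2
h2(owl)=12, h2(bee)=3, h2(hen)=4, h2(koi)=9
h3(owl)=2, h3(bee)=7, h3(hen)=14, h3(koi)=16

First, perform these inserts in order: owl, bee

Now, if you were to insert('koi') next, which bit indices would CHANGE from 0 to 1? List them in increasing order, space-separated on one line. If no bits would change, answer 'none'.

Start: bits=00000000000000000000
After insert 'owl': sets bits 2 12 17 -> bits=00100000000010000100
After insert 'bee': sets bits 0 3 7 -> bits=10110001000010000100
insert 'koi' would touch bits 2 9 16; currently bit2=1, bit9=0, bit16=0
Bits that are 0 among those (would change 0->1): 9 16

Answer: 9 16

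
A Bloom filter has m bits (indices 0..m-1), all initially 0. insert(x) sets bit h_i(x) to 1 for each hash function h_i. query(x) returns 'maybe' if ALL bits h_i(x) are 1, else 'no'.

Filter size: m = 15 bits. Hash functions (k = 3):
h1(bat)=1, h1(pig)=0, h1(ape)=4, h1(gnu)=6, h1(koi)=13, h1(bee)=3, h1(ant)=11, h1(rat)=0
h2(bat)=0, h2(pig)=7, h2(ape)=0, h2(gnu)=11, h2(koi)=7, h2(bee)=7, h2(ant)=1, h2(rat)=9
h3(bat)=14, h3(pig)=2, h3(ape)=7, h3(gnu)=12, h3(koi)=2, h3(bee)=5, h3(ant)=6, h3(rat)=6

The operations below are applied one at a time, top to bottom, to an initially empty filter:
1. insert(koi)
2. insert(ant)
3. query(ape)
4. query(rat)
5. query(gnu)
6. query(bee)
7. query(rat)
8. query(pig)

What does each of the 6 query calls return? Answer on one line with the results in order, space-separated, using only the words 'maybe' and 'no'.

Answer: no no no no no no

Derivation:
Start: bits=000000000000000
Op 1: insert koi -> sets bits 2 7 13 -> bits=001000010000010
Op 2: insert ant -> sets bits 1 6 11 -> bits=011000110001010
Op 3: query ape -> checks bit0=0, bit4=0, bit7=1 (has a 0) -> no
Op 4: query rat -> checks bit0=0, bit6=1, bit9=0 (has a 0) -> no
Op 5: query gnu -> checks bit6=1, bit11=1, bit12=0 (has a 0) -> no
Op 6: query bee -> checks bit3=0, bit5=0, bit7=1 (has a 0) -> no
Op 7: query rat -> checks bit0=0, bit6=1, bit9=0 (has a 0) -> no
Op 8: query pig -> checks bit0=0, bit2=1, bit7=1 (has a 0) -> no
Query results in order: no no no no no no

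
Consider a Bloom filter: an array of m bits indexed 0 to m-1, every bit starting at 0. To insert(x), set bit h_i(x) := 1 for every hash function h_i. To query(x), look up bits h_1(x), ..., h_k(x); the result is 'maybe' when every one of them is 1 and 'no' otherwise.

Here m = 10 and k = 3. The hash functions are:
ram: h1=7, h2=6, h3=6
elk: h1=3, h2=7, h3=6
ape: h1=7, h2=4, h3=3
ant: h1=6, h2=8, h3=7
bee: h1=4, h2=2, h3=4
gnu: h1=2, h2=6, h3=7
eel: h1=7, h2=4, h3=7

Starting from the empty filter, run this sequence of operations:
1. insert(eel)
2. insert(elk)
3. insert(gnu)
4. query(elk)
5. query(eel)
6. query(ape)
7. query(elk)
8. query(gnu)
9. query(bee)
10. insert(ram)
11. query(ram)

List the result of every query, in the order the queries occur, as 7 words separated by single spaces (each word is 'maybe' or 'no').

Answer: maybe maybe maybe maybe maybe maybe maybe

Derivation:
Start: bits=0000000000
Op 1: insert eel -> sets bits 4 7 -> bits=0000100100
Op 2: insert elk -> sets bits 3 6 7 -> bits=0001101100
Op 3: insert gnu -> sets bits 2 6 7 -> bits=0011101100
Op 4: query elk -> checks bit3=1, bit6=1, bit7=1 (all 1) -> maybe
Op 5: query eel -> checks bit4=1, bit7=1 (all 1) -> maybe
Op 6: query ape -> checks bit3=1, bit4=1, bit7=1 (all 1) -> maybe
Op 7: query elk -> checks bit3=1, bit6=1, bit7=1 (all 1) -> maybe
Op 8: query gnu -> checks bit2=1, bit6=1, bit7=1 (all 1) -> maybe
Op 9: query bee -> checks bit2=1, bit4=1 (all 1) -> maybe
Op 10: insert ram -> sets bits 6 7 -> bits=0011101100
Op 11: query ram -> checks bit6=1, bit7=1 (all 1) -> maybe
Query results in order: maybe maybe maybe maybe maybe maybe maybe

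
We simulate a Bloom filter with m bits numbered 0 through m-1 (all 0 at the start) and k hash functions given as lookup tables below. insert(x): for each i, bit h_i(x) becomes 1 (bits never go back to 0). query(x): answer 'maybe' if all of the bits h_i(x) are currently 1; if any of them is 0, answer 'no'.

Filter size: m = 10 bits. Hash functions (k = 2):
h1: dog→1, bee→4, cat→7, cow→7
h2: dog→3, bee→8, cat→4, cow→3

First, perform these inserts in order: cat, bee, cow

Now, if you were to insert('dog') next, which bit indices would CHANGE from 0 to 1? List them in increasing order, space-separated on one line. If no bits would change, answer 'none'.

Answer: 1

Derivation:
Start: bits=0000000000
After insert 'cat': sets bits 4 7 -> bits=0000100100
After insert 'bee': sets bits 4 8 -> bits=0000100110
After insert 'cow': sets bits 3 7 -> bits=0001100110
insert 'dog' would touch bits 1 3; currently bit1=0, bit3=1
Bits that are 0 among those (would change 0->1): 1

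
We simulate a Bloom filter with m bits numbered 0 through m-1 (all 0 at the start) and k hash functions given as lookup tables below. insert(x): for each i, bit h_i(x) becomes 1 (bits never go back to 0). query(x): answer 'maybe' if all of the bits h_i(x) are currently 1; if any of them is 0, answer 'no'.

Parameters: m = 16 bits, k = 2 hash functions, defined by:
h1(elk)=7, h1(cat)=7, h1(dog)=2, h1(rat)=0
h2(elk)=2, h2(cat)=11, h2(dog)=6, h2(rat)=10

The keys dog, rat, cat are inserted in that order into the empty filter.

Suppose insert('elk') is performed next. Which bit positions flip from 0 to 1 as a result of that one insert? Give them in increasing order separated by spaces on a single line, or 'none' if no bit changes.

Answer: none

Derivation:
Start: bits=0000000000000000
After insert 'dog': sets bits 2 6 -> bits=0010001000000000
After insert 'rat': sets bits 0 10 -> bits=1010001000100000
After insert 'cat': sets bits 7 11 -> bits=1010001100110000
insert 'elk' would touch bits 2 7; currently bit2=1, bit7=1
Bits that are 0 among those (would change 0->1): none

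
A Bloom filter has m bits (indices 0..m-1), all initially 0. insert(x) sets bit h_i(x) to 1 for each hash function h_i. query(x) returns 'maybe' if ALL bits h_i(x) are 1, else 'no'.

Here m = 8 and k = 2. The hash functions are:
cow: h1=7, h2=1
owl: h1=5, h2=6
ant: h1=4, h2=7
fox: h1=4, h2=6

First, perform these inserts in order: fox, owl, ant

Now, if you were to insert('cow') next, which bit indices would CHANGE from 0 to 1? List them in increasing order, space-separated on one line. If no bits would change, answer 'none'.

Start: bits=00000000
After insert 'fox': sets bits 4 6 -> bits=00001010
After insert 'owl': sets bits 5 6 -> bits=00001110
After insert 'ant': sets bits 4 7 -> bits=00001111
insert 'cow' would touch bits 1 7; currently bit1=0, bit7=1
Bits that are 0 among those (would change 0->1): 1

Answer: 1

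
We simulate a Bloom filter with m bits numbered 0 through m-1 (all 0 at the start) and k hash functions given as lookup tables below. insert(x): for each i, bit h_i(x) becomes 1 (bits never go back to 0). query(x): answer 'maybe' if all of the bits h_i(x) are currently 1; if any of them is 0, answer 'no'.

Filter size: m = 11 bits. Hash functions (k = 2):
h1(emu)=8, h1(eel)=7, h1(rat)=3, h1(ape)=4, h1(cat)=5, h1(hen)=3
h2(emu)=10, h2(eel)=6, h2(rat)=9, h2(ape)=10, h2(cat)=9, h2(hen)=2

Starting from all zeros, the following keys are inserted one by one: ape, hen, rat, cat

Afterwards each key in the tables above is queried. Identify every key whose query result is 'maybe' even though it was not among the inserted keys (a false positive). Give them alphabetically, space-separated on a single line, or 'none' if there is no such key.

Start: bits=00000000000
After insert 'ape': sets bits 4 10 -> bits=00001000001
After insert 'hen': sets bits 2 3 -> bits=00111000001
After insert 'rat': sets bits 3 9 -> bits=00111000011
After insert 'cat': sets bits 5 9 -> bits=00111100011
Not inserted: eel emu — query each against bits=00111100011:
query eel: checks bit6=0, bit7=0 (has a 0) -> no => not a false positive
query emu: checks bit8=0, bit10=1 (has a 0) -> no => not a false positive
False positives (alphabetical): none

Answer: none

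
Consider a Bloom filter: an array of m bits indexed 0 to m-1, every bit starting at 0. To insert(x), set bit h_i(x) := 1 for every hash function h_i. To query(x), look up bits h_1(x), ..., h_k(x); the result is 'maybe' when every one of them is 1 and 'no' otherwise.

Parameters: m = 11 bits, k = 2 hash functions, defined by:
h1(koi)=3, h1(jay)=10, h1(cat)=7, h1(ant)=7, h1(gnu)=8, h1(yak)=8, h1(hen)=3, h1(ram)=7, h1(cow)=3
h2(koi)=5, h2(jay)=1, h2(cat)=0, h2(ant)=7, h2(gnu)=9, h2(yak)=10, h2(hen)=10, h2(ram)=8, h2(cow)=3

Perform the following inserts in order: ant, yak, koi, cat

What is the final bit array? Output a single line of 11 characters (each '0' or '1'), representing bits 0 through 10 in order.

Answer: 10010101101

Derivation:
Start: bits=00000000000
After insert 'ant': sets bits 7 -> bits=00000001000
After insert 'yak': sets bits 8 10 -> bits=00000001101
After insert 'koi': sets bits 3 5 -> bits=00010101101
After insert 'cat': sets bits 0 7 -> bits=10010101101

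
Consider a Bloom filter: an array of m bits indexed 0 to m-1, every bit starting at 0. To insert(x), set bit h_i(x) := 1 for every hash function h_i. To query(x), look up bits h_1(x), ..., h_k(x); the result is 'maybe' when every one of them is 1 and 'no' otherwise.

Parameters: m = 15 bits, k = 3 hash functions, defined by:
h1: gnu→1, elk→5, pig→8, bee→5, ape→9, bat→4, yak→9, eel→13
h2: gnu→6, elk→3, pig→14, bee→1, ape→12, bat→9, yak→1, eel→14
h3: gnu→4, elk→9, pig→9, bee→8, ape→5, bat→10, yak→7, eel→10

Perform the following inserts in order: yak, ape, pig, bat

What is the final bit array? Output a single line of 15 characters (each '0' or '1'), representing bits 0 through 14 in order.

Start: bits=000000000000000
After insert 'yak': sets bits 1 7 9 -> bits=010000010100000
After insert 'ape': sets bits 5 9 12 -> bits=010001010100100
After insert 'pig': sets bits 8 9 14 -> bits=010001011100101
After insert 'bat': sets bits 4 9 10 -> bits=010011011110101

Answer: 010011011110101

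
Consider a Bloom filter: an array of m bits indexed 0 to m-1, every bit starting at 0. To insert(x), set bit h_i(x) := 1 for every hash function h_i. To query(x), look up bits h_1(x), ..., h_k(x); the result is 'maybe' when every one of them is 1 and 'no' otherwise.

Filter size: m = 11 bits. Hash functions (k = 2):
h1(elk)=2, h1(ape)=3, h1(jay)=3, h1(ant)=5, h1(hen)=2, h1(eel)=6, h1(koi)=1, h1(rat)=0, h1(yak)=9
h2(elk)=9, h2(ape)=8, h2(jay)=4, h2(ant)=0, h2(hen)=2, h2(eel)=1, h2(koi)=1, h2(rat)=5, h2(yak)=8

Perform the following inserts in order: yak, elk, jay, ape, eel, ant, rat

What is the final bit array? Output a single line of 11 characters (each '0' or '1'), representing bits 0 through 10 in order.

Answer: 11111110110

Derivation:
Start: bits=00000000000
After insert 'yak': sets bits 8 9 -> bits=00000000110
After insert 'elk': sets bits 2 9 -> bits=00100000110
After insert 'jay': sets bits 3 4 -> bits=00111000110
After insert 'ape': sets bits 3 8 -> bits=00111000110
After insert 'eel': sets bits 1 6 -> bits=01111010110
After insert 'ant': sets bits 0 5 -> bits=11111110110
After insert 'rat': sets bits 0 5 -> bits=11111110110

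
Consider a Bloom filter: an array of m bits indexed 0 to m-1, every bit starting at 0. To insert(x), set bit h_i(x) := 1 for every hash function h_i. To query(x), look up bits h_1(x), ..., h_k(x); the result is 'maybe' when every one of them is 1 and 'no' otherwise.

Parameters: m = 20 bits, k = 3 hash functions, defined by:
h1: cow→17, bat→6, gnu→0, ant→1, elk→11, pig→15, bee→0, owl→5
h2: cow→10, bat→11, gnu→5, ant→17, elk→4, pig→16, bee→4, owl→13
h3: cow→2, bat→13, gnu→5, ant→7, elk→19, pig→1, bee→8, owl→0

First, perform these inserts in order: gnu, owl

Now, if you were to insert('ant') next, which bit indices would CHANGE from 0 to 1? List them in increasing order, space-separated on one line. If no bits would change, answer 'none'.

Answer: 1 7 17

Derivation:
Start: bits=00000000000000000000
After insert 'gnu': sets bits 0 5 -> bits=10000100000000000000
After insert 'owl': sets bits 0 5 13 -> bits=10000100000001000000
insert 'ant' would touch bits 1 7 17; currently bit1=0, bit7=0, bit17=0
Bits that are 0 among those (would change 0->1): 1 7 17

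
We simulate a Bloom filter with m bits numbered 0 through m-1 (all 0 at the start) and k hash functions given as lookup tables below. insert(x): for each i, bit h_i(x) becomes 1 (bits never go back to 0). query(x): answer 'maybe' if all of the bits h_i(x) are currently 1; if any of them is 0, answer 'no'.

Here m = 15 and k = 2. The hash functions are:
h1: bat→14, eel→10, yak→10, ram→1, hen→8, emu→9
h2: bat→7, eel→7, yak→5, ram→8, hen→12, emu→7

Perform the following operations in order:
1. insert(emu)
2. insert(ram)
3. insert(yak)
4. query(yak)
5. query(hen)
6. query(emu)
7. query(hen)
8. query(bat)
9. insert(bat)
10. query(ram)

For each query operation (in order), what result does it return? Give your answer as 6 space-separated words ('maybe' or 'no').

Start: bits=000000000000000
Op 1: insert emu -> sets bits 7 9 -> bits=000000010100000
Op 2: insert ram -> sets bits 1 8 -> bits=010000011100000
Op 3: insert yak -> sets bits 5 10 -> bits=010001011110000
Op 4: query yak -> checks bit5=1, bit10=1 (all 1) -> maybe
Op 5: query hen -> checks bit8=1, bit12=0 (has a 0) -> no
Op 6: query emu -> checks bit7=1, bit9=1 (all 1) -> maybe
Op 7: query hen -> checks bit8=1, bit12=0 (has a 0) -> no
Op 8: query bat -> checks bit7=1, bit14=0 (has a 0) -> no
Op 9: insert bat -> sets bits 7 14 -> bits=010001011110001
Op 10: query ram -> checks bit1=1, bit8=1 (all 1) -> maybe
Query results in order: maybe no maybe no no maybe

Answer: maybe no maybe no no maybe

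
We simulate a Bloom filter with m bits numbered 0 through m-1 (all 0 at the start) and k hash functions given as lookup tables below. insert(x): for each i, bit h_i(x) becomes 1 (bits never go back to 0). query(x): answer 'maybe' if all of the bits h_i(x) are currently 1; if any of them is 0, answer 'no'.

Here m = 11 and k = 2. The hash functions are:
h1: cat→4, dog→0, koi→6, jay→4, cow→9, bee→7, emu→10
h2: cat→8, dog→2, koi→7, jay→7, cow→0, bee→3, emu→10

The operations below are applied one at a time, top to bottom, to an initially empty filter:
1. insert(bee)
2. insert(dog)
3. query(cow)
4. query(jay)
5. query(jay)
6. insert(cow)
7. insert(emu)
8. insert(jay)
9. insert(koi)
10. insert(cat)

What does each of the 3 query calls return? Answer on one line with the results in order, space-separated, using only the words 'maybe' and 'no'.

Answer: no no no

Derivation:
Start: bits=00000000000
Op 1: insert bee -> sets bits 3 7 -> bits=00010001000
Op 2: insert dog -> sets bits 0 2 -> bits=10110001000
Op 3: query cow -> checks bit0=1, bit9=0 (has a 0) -> no
Op 4: query jay -> checks bit4=0, bit7=1 (has a 0) -> no
Op 5: query jay -> checks bit4=0, bit7=1 (has a 0) -> no
Op 6: insert cow -> sets bits 0 9 -> bits=10110001010
Op 7: insert emu -> sets bits 10 -> bits=10110001011
Op 8: insert jay -> sets bits 4 7 -> bits=10111001011
Op 9: insert koi -> sets bits 6 7 -> bits=10111011011
Op 10: insert cat -> sets bits 4 8 -> bits=10111011111
Query results in order: no no no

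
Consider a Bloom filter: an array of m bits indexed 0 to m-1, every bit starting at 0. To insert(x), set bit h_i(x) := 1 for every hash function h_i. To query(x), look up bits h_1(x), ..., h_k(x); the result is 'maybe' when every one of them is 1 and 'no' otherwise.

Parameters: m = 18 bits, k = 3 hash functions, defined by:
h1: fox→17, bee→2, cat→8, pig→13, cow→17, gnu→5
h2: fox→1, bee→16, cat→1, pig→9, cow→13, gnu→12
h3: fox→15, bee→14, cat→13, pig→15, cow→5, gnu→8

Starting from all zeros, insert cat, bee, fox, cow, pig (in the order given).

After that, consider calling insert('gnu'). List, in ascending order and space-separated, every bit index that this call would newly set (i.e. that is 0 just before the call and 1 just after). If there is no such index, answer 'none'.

Answer: 12

Derivation:
Start: bits=000000000000000000
After insert 'cat': sets bits 1 8 13 -> bits=010000001000010000
After insert 'bee': sets bits 2 14 16 -> bits=011000001000011010
After insert 'fox': sets bits 1 15 17 -> bits=011000001000011111
After insert 'cow': sets bits 5 13 17 -> bits=011001001000011111
After insert 'pig': sets bits 9 13 15 -> bits=011001001100011111
insert 'gnu' would touch bits 5 8 12; currently bit5=1, bit8=1, bit12=0
Bits that are 0 among those (would change 0->1): 12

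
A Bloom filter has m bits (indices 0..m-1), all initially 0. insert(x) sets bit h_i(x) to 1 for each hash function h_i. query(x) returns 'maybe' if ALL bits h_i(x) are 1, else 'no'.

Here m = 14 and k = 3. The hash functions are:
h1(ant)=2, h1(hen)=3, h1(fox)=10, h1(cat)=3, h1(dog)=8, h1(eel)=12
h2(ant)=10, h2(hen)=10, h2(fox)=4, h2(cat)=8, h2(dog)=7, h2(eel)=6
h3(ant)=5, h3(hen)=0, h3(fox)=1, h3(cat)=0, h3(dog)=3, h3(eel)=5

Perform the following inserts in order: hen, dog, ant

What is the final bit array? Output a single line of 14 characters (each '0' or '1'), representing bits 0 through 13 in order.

Answer: 10110101101000

Derivation:
Start: bits=00000000000000
After insert 'hen': sets bits 0 3 10 -> bits=10010000001000
After insert 'dog': sets bits 3 7 8 -> bits=10010001101000
After insert 'ant': sets bits 2 5 10 -> bits=10110101101000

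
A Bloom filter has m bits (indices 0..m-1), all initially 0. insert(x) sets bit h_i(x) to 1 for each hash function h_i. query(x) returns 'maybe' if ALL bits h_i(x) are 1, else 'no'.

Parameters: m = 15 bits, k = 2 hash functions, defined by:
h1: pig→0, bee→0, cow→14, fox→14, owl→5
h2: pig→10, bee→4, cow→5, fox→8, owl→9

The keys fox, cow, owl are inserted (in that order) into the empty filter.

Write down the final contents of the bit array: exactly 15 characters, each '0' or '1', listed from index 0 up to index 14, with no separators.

Answer: 000001001100001

Derivation:
Start: bits=000000000000000
After insert 'fox': sets bits 8 14 -> bits=000000001000001
After insert 'cow': sets bits 5 14 -> bits=000001001000001
After insert 'owl': sets bits 5 9 -> bits=000001001100001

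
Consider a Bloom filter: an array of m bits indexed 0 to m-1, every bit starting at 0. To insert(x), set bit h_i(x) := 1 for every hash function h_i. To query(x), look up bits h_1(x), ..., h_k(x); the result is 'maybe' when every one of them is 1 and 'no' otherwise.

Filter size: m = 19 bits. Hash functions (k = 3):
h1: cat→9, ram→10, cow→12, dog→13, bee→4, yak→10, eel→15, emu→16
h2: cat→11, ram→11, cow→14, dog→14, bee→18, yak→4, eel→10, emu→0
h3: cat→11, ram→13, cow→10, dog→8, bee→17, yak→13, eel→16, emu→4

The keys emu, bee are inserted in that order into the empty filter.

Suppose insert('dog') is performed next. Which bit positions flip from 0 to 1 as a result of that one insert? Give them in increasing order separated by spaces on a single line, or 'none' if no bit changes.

Answer: 8 13 14

Derivation:
Start: bits=0000000000000000000
After insert 'emu': sets bits 0 4 16 -> bits=1000100000000000100
After insert 'bee': sets bits 4 17 18 -> bits=1000100000000000111
insert 'dog' would touch bits 8 13 14; currently bit8=0, bit13=0, bit14=0
Bits that are 0 among those (would change 0->1): 8 13 14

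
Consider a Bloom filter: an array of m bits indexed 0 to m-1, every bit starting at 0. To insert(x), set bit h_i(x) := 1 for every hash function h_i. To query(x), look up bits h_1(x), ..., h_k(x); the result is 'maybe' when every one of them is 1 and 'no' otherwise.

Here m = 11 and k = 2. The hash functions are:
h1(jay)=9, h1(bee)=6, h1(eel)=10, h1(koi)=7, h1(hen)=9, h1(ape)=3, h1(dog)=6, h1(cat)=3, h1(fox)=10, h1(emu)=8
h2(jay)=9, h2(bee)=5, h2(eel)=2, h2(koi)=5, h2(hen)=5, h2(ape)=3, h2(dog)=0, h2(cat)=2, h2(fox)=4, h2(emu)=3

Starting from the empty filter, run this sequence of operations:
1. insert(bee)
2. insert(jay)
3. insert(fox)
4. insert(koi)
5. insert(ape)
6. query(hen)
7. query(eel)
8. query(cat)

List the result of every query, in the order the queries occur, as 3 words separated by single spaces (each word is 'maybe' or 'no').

Start: bits=00000000000
Op 1: insert bee -> sets bits 5 6 -> bits=00000110000
Op 2: insert jay -> sets bits 9 -> bits=00000110010
Op 3: insert fox -> sets bits 4 10 -> bits=00001110011
Op 4: insert koi -> sets bits 5 7 -> bits=00001111011
Op 5: insert ape -> sets bits 3 -> bits=00011111011
Op 6: query hen -> checks bit5=1, bit9=1 (all 1) -> maybe
Op 7: query eel -> checks bit2=0, bit10=1 (has a 0) -> no
Op 8: query cat -> checks bit2=0, bit3=1 (has a 0) -> no
Query results in order: maybe no no

Answer: maybe no no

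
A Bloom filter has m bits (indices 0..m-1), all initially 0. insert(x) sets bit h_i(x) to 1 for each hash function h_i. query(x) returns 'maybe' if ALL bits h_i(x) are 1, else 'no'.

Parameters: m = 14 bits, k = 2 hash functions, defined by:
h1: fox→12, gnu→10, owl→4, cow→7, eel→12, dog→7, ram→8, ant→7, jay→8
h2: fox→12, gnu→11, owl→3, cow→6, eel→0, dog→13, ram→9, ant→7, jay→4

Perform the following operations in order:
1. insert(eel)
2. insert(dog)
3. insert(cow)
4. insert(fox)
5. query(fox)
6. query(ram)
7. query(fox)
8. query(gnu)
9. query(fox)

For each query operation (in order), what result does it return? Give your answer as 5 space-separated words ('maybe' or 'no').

Start: bits=00000000000000
Op 1: insert eel -> sets bits 0 12 -> bits=10000000000010
Op 2: insert dog -> sets bits 7 13 -> bits=10000001000011
Op 3: insert cow -> sets bits 6 7 -> bits=10000011000011
Op 4: insert fox -> sets bits 12 -> bits=10000011000011
Op 5: query fox -> checks bit12=1 (all 1) -> maybe
Op 6: query ram -> checks bit8=0, bit9=0 (has a 0) -> no
Op 7: query fox -> checks bit12=1 (all 1) -> maybe
Op 8: query gnu -> checks bit10=0, bit11=0 (has a 0) -> no
Op 9: query fox -> checks bit12=1 (all 1) -> maybe
Query results in order: maybe no maybe no maybe

Answer: maybe no maybe no maybe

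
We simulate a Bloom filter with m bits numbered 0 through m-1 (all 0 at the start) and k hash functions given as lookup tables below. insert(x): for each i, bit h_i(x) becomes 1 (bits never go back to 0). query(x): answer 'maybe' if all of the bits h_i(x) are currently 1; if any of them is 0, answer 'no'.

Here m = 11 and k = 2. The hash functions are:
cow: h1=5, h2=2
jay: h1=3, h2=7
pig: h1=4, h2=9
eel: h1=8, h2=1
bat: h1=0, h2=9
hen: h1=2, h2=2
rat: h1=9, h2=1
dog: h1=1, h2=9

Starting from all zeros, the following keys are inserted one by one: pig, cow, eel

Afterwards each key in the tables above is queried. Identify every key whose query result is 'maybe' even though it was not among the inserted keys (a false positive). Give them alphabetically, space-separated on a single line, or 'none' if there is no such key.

Start: bits=00000000000
After insert 'pig': sets bits 4 9 -> bits=00001000010
After insert 'cow': sets bits 2 5 -> bits=00101100010
After insert 'eel': sets bits 1 8 -> bits=01101100110
Not inserted: bat dog hen jay rat — query each against bits=01101100110:
query bat: checks bit0=0, bit9=1 (has a 0) -> no => not a false positive
query dog: checks bit1=1, bit9=1 (all 1) -> maybe => FALSE POSITIVE
query hen: checks bit2=1 (all 1) -> maybe => FALSE POSITIVE
query jay: checks bit3=0, bit7=0 (has a 0) -> no => not a false positive
query rat: checks bit1=1, bit9=1 (all 1) -> maybe => FALSE POSITIVE
False positives (alphabetical): dog hen rat

Answer: dog hen rat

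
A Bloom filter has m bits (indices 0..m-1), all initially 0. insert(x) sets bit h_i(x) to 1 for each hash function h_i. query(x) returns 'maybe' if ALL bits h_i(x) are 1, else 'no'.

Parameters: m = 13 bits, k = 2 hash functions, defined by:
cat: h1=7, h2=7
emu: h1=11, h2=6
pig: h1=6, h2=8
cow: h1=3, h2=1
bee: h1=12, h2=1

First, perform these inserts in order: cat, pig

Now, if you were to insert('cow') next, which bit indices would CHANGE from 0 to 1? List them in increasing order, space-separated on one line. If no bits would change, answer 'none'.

Start: bits=0000000000000
After insert 'cat': sets bits 7 -> bits=0000000100000
After insert 'pig': sets bits 6 8 -> bits=0000001110000
insert 'cow' would touch bits 1 3; currently bit1=0, bit3=0
Bits that are 0 among those (would change 0->1): 1 3

Answer: 1 3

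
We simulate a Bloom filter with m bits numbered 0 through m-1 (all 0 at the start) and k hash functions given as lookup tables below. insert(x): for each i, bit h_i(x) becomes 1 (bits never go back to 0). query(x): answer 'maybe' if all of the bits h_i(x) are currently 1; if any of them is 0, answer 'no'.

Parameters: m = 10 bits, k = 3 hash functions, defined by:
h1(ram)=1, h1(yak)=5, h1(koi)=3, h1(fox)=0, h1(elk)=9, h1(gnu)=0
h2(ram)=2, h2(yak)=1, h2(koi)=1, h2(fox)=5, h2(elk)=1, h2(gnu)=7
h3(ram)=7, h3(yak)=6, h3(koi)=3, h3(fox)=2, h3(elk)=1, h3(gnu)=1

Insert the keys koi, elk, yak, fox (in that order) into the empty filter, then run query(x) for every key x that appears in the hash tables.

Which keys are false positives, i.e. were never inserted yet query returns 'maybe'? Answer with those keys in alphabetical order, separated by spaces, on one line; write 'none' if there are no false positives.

Start: bits=0000000000
After insert 'koi': sets bits 1 3 -> bits=0101000000
After insert 'elk': sets bits 1 9 -> bits=0101000001
After insert 'yak': sets bits 1 5 6 -> bits=0101011001
After insert 'fox': sets bits 0 2 5 -> bits=1111011001
Not inserted: gnu ram — query each against bits=1111011001:
query gnu: checks bit0=1, bit1=1, bit7=0 (has a 0) -> no => not a false positive
query ram: checks bit1=1, bit2=1, bit7=0 (has a 0) -> no => not a false positive
False positives (alphabetical): none

Answer: none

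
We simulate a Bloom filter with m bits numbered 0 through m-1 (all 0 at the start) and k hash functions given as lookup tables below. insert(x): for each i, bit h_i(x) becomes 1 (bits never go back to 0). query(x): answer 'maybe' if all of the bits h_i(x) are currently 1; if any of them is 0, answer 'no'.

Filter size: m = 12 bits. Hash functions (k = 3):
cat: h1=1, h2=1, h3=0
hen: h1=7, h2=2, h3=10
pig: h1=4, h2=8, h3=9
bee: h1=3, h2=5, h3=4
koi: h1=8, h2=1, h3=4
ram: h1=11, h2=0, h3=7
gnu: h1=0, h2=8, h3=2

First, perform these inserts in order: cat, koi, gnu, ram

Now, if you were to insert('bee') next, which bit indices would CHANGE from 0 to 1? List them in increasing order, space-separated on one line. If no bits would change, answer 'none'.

Answer: 3 5

Derivation:
Start: bits=000000000000
After insert 'cat': sets bits 0 1 -> bits=110000000000
After insert 'koi': sets bits 1 4 8 -> bits=110010001000
After insert 'gnu': sets bits 0 2 8 -> bits=111010001000
After insert 'ram': sets bits 0 7 11 -> bits=111010011001
insert 'bee' would touch bits 3 4 5; currently bit3=0, bit4=1, bit5=0
Bits that are 0 among those (would change 0->1): 3 5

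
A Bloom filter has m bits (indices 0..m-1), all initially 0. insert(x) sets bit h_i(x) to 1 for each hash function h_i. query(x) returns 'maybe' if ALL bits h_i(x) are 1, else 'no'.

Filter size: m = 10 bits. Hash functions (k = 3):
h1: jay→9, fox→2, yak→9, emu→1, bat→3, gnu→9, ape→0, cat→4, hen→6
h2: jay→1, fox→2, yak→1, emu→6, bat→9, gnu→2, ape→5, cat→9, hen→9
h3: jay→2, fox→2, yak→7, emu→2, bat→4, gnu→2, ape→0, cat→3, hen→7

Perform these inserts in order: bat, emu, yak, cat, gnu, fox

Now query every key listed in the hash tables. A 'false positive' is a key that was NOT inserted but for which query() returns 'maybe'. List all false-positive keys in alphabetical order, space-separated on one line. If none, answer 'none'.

Answer: hen jay

Derivation:
Start: bits=0000000000
After insert 'bat': sets bits 3 4 9 -> bits=0001100001
After insert 'emu': sets bits 1 2 6 -> bits=0111101001
After insert 'yak': sets bits 1 7 9 -> bits=0111101101
After insert 'cat': sets bits 3 4 9 -> bits=0111101101
After insert 'gnu': sets bits 2 9 -> bits=0111101101
After insert 'fox': sets bits 2 -> bits=0111101101
Not inserted: ape hen jay — query each against bits=0111101101:
query ape: checks bit0=0, bit5=0 (has a 0) -> no => not a false positive
query hen: checks bit6=1, bit7=1, bit9=1 (all 1) -> maybe => FALSE POSITIVE
query jay: checks bit1=1, bit2=1, bit9=1 (all 1) -> maybe => FALSE POSITIVE
False positives (alphabetical): hen jay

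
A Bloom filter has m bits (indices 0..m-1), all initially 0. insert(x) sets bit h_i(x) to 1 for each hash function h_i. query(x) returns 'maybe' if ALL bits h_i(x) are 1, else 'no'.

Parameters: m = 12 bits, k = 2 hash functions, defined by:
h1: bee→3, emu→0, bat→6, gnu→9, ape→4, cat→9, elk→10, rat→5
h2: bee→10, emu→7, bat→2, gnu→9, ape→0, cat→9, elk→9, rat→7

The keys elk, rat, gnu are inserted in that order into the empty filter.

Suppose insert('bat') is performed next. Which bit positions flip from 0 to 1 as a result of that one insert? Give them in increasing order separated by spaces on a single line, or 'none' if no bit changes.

Answer: 2 6

Derivation:
Start: bits=000000000000
After insert 'elk': sets bits 9 10 -> bits=000000000110
After insert 'rat': sets bits 5 7 -> bits=000001010110
After insert 'gnu': sets bits 9 -> bits=000001010110
insert 'bat' would touch bits 2 6; currently bit2=0, bit6=0
Bits that are 0 among those (would change 0->1): 2 6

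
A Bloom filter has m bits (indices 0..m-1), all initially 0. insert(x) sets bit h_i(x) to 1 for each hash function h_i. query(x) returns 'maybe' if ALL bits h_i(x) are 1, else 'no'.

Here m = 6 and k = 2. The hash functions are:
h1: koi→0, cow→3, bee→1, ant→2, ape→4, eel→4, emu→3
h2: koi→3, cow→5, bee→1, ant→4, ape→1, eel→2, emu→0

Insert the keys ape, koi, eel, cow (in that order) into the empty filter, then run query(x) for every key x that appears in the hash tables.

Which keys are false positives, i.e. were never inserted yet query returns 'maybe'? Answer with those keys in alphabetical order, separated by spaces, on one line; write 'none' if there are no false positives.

Answer: ant bee emu

Derivation:
Start: bits=000000
After insert 'ape': sets bits 1 4 -> bits=010010
After insert 'koi': sets bits 0 3 -> bits=110110
After insert 'eel': sets bits 2 4 -> bits=111110
After insert 'cow': sets bits 3 5 -> bits=111111
Not inserted: ant bee emu — query each against bits=111111:
query ant: checks bit2=1, bit4=1 (all 1) -> maybe => FALSE POSITIVE
query bee: checks bit1=1 (all 1) -> maybe => FALSE POSITIVE
query emu: checks bit0=1, bit3=1 (all 1) -> maybe => FALSE POSITIVE
False positives (alphabetical): ant bee emu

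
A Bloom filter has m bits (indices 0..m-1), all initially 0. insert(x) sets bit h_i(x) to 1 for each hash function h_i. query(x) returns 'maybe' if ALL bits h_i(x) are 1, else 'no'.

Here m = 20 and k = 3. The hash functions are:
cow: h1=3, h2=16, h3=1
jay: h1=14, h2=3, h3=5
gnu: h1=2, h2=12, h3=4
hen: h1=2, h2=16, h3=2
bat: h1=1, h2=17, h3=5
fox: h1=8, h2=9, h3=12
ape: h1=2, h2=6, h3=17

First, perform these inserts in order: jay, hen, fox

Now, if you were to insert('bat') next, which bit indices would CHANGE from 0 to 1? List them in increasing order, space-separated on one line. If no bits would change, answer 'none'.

Start: bits=00000000000000000000
After insert 'jay': sets bits 3 5 14 -> bits=00010100000000100000
After insert 'hen': sets bits 2 16 -> bits=00110100000000101000
After insert 'fox': sets bits 8 9 12 -> bits=00110100110010101000
insert 'bat' would touch bits 1 5 17; currently bit1=0, bit5=1, bit17=0
Bits that are 0 among those (would change 0->1): 1 17

Answer: 1 17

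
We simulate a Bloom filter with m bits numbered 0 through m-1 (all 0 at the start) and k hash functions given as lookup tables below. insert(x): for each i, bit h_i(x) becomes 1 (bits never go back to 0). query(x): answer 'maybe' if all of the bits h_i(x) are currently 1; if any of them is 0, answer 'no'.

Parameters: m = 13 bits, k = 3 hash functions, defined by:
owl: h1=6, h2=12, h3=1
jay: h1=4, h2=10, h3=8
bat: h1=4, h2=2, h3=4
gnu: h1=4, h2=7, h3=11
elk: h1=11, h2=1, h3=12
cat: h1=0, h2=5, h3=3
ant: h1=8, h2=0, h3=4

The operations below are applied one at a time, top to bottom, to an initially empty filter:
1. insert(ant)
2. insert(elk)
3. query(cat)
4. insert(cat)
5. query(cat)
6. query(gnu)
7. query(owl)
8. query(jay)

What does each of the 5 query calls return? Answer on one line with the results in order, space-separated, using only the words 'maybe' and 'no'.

Answer: no maybe no no no

Derivation:
Start: bits=0000000000000
Op 1: insert ant -> sets bits 0 4 8 -> bits=1000100010000
Op 2: insert elk -> sets bits 1 11 12 -> bits=1100100010011
Op 3: query cat -> checks bit0=1, bit3=0, bit5=0 (has a 0) -> no
Op 4: insert cat -> sets bits 0 3 5 -> bits=1101110010011
Op 5: query cat -> checks bit0=1, bit3=1, bit5=1 (all 1) -> maybe
Op 6: query gnu -> checks bit4=1, bit7=0, bit11=1 (has a 0) -> no
Op 7: query owl -> checks bit1=1, bit6=0, bit12=1 (has a 0) -> no
Op 8: query jay -> checks bit4=1, bit8=1, bit10=0 (has a 0) -> no
Query results in order: no maybe no no no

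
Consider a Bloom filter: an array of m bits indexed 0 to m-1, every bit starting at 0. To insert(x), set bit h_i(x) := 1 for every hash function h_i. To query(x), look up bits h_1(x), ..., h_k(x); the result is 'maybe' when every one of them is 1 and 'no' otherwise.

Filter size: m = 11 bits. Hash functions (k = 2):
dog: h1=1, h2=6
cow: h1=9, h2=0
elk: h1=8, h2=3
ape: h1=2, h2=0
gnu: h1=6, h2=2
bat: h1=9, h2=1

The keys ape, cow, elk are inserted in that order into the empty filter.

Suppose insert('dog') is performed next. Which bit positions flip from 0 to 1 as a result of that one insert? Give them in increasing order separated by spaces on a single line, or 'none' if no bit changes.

Answer: 1 6

Derivation:
Start: bits=00000000000
After insert 'ape': sets bits 0 2 -> bits=10100000000
After insert 'cow': sets bits 0 9 -> bits=10100000010
After insert 'elk': sets bits 3 8 -> bits=10110000110
insert 'dog' would touch bits 1 6; currently bit1=0, bit6=0
Bits that are 0 among those (would change 0->1): 1 6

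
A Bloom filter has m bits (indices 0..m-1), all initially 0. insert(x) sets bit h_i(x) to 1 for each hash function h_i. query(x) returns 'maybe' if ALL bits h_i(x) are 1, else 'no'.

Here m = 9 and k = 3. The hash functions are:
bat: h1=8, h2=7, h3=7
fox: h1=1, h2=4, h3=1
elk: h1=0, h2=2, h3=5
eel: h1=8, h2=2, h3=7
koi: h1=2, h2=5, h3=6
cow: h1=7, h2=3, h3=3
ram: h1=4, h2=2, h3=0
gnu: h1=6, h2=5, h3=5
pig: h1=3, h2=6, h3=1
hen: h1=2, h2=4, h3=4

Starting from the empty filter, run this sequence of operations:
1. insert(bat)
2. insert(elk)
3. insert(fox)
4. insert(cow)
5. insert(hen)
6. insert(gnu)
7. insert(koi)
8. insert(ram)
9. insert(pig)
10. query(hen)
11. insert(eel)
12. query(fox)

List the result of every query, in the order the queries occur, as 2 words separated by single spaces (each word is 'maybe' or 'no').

Answer: maybe maybe

Derivation:
Start: bits=000000000
Op 1: insert bat -> sets bits 7 8 -> bits=000000011
Op 2: insert elk -> sets bits 0 2 5 -> bits=101001011
Op 3: insert fox -> sets bits 1 4 -> bits=111011011
Op 4: insert cow -> sets bits 3 7 -> bits=111111011
Op 5: insert hen -> sets bits 2 4 -> bits=111111011
Op 6: insert gnu -> sets bits 5 6 -> bits=111111111
Op 7: insert koi -> sets bits 2 5 6 -> bits=111111111
Op 8: insert ram -> sets bits 0 2 4 -> bits=111111111
Op 9: insert pig -> sets bits 1 3 6 -> bits=111111111
Op 10: query hen -> checks bit2=1, bit4=1 (all 1) -> maybe
Op 11: insert eel -> sets bits 2 7 8 -> bits=111111111
Op 12: query fox -> checks bit1=1, bit4=1 (all 1) -> maybe
Query results in order: maybe maybe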